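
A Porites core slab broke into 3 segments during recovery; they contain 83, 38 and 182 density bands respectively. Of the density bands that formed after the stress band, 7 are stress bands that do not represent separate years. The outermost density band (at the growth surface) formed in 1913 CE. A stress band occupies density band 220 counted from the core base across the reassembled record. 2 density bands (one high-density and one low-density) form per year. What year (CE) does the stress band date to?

Total density bands = 83 + 38 + 182 = 303.
Between density band 220 and the growth surface there are 303 − 220 = 83 density bands.
Removing the 7 false density bands leaves 83 − 7 = 76 true density bands beyond the stress band.
76 density bands at 2 per year is 76 / 2 = 38 years.
The density band at the growth surface is 1913 CE, so the stress band dates to 1913 − 38 = 1875 CE.

1875 CE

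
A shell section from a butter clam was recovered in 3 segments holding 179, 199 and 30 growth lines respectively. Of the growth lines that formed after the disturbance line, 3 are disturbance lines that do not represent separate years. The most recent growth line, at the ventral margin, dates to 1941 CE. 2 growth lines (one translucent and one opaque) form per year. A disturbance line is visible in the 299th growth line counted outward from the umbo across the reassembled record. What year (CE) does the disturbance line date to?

1888 CE

Total growth lines = 179 + 199 + 30 = 408.
Between growth line 299 and the ventral margin there are 408 − 299 = 109 growth lines.
Removing the 3 false growth lines leaves 109 − 3 = 106 true growth lines beyond the disturbance line.
With 2 growth lines per year, 106 / 2 = 53 years.
1941 − 53 = 1888 CE.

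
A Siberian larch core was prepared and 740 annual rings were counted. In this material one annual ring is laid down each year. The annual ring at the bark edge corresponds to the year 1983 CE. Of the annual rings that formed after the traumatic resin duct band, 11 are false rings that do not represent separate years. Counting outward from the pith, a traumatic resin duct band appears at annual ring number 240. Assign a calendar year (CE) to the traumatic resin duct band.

The traumatic resin duct band sits at annual ring 240 from the pith, so 740 − 240 = 500 annual rings formed after it.
500 − 11 false = 489 true annual rings after the traumatic resin duct band.
The annual ring at the bark edge is 1983 CE, so the traumatic resin duct band dates to 1983 − 489 = 1494 CE.

1494 CE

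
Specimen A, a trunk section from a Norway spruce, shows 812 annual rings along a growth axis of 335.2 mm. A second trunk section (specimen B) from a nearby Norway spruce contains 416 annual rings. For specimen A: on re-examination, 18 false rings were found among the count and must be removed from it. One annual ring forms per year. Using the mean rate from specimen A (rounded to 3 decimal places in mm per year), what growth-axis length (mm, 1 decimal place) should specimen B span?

Specimen A: after corrections the count is 812 − 18 = 794 annual rings.
A: Extension rate ≈ 335.2 / 794 = 0.422 mm/year.
Length of B = 0.422 × 416 = 175.6 mm.

175.6 mm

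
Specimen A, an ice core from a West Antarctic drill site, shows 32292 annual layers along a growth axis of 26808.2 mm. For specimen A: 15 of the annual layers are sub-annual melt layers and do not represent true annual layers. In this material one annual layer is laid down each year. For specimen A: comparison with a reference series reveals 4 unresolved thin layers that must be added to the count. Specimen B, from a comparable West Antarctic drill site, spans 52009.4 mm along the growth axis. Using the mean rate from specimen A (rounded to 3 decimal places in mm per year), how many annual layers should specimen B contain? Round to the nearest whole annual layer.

Specimen A: correcting the raw count gives 32292 − 15 + 4 = 32281 true annual layers.
A: Extension rate ≈ 26808.2 / 32281 = 0.830 mm/year.
For B, 52009.4 / 0.830 = 62661.93 years ≈ 62662 annual layers.

62662 annual layers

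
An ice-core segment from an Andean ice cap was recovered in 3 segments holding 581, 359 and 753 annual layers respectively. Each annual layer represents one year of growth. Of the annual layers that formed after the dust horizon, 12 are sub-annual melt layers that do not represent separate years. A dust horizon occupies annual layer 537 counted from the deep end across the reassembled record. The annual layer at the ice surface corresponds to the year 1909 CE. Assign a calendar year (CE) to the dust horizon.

765 CE

Total annual layers = 581 + 359 + 753 = 1693.
The dust horizon sits at annual layer 537 from the deep end, so 1693 − 537 = 1156 annual layers formed after it.
Excluding 12 false annual layers: 1156 − 12 = 1144.
1909 − 1144 = 765 CE.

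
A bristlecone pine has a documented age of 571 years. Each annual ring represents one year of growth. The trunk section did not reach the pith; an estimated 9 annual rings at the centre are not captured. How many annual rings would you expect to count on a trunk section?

Expected annual rings over 571 years: 571.
571 − 9 missed = 562 annual rings expected in the prepared section.

562 annual rings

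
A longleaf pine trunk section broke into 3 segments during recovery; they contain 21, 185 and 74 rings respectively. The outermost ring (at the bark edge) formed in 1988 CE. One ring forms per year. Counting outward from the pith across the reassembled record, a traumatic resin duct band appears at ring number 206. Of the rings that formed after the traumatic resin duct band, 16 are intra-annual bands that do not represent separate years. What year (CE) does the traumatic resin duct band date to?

1930 CE

Total rings = 21 + 185 + 74 = 280.
280 − 206 = 74 rings lie beyond the traumatic resin duct band toward the bark edge.
Excluding 16 false rings: 74 − 16 = 58.
1988 − 58 = 1930 CE.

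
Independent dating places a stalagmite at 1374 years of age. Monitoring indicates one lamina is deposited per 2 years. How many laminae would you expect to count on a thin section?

One lamina every 2 years means 1374 / 2 = 687 laminae.
So 687 laminae should be present.

687 laminae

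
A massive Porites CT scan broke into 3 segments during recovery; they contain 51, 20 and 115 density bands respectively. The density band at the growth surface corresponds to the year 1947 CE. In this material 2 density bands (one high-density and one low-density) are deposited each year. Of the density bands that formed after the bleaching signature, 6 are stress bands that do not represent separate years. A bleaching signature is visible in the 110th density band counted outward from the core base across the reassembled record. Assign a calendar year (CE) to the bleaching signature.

Total density bands = 51 + 20 + 115 = 186.
186 − 110 = 76 density bands lie beyond the bleaching signature toward the growth surface.
Removing the 6 false density bands leaves 76 − 6 = 70 true density bands beyond the bleaching signature.
Dividing by 2 density bands per year: 70 / 2 = 35 years.
1947 − 35 = 1912 CE.

1912 CE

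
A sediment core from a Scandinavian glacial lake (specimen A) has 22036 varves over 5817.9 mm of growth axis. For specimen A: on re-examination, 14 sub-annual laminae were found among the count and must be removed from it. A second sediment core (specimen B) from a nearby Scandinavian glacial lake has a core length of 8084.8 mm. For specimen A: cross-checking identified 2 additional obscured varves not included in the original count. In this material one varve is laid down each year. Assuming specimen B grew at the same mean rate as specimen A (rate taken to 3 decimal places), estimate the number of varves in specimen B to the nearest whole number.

30624 varves

Specimen A: correcting the raw count gives 22036 − 14 + 2 = 22024 true varves.
A: Mean rate = 5817.9 mm / 22024 years ≈ 0.264 mm per year.
Specimen B: 8084.8 mm / 0.264 mm per year = 30624.24 years ≈ 30624 varves.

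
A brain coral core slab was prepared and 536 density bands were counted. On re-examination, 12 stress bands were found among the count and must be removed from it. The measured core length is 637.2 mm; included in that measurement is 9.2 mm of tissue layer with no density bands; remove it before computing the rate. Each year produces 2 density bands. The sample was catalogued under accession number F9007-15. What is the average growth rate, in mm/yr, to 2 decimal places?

True density band count = 536 − 12 = 524.
Dividing by 2 density bands per year: 524 / 2 = 262 years.
The growth record spans 637.2 − 9.2 = 628.0 mm.
Mean rate = 628.0 mm / 262 years ≈ 2.40 mm/yr.

2.40 mm/yr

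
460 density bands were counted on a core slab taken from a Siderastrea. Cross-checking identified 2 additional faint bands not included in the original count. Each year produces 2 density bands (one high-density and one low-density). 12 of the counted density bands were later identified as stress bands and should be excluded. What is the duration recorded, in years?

True density band count = 460 − 12 + 2 = 450.
Dividing by 2 density bands per year: 450 / 2 = 225 years.

225 years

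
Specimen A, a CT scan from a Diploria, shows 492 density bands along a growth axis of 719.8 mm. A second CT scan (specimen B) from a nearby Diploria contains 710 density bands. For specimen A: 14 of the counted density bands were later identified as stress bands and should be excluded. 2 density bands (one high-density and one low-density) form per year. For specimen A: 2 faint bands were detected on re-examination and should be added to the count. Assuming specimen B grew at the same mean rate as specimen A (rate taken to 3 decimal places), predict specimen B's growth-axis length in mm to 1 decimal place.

1064.6 mm

Specimen A: correcting the raw count gives 492 − 14 + 2 = 480 true density bands.
Specimen A: 480 density bands at 2 per year is 480 / 2 = 240 years.
A: Mean rate = 719.8 mm / 240 years ≈ 2.999 mm/year.
Specimen B: with 2 density bands per year, 710 / 2 = 355 years. Length of B = 2.999 × 355 = 1064.6 mm.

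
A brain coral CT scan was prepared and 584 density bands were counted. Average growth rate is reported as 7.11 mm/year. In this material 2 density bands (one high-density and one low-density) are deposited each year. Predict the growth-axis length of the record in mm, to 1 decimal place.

With 2 density bands per year, 584 / 2 = 292 years.
292 years at 7.11 mm/year gives 7.11 × 292 = 2076.1 mm.

2076.1 mm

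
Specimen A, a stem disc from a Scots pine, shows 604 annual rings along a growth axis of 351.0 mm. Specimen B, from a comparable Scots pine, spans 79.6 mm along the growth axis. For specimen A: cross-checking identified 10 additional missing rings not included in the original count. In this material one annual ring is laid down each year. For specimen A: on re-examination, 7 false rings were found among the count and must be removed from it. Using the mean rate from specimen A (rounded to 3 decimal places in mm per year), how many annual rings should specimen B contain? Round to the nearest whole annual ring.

Specimen A: adjusted count: 604 − 7 + 10 = 607 annual rings.
A: Extension rate ≈ 351.0 / 607 = 0.578 mm per year.
For B, 79.6 / 0.578 = 137.72 years ≈ 138 annual rings.

138 annual rings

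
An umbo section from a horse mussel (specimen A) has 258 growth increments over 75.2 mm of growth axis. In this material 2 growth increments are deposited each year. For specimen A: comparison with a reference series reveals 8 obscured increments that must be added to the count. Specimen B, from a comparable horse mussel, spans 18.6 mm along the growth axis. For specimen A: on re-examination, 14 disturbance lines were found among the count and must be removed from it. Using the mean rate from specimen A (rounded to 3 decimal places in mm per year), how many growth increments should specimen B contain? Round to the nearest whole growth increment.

62 growth increments

Specimen A: true growth increment count = 258 − 14 + 8 = 252.
Specimen A: 252 growth increments at 2 per year is 252 / 2 = 126 years.
A: 75.2 mm over 126 years gives 75.2 / 126 ≈ 0.597 mm/year.
Specimen B: 18.6 mm / 0.597 mm per year = 31.16 years; at 2 growth increments per year that is 31.16 × 2 ≈ 62 growth increments.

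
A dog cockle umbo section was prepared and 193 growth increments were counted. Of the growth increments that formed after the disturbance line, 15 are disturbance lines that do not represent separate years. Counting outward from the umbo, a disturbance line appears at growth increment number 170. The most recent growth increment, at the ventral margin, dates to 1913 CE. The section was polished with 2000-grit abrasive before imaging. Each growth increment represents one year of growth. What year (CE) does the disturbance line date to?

193 − 170 = 23 growth increments lie beyond the disturbance line toward the ventral margin.
23 − 15 false = 8 true growth increments after the disturbance line.
The growth increment at the ventral margin is 1913 CE, so the disturbance line dates to 1913 − 8 = 1905 CE.

1905 CE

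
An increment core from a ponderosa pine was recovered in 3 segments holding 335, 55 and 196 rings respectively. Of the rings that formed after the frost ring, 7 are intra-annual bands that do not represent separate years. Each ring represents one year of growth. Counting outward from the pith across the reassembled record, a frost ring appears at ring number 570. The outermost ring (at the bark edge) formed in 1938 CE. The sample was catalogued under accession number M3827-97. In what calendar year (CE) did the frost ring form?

Total rings = 335 + 55 + 196 = 586.
586 − 570 = 16 rings lie beyond the frost ring toward the bark edge.
Excluding 7 false rings: 16 − 7 = 9.
1938 − 9 = 1929 CE.

1929 CE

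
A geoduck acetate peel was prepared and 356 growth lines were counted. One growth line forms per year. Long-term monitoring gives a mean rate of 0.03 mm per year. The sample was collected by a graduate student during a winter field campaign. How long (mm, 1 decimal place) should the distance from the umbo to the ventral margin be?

The record spans 356 years at 0.03 mm per year.
Predicted length = 0.03 mm/year × 356 years = 10.7 mm.

10.7 mm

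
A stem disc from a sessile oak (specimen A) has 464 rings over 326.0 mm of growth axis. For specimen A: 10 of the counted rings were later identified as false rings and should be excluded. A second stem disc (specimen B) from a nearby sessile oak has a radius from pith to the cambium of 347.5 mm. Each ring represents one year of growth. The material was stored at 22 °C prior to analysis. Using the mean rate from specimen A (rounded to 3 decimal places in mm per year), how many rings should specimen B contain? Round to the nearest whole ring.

484 rings

Specimen A: correcting the raw count gives 464 − 10 = 454 true rings.
A: Extension rate ≈ 326.0 / 454 = 0.718 mm per year.
B spans 347.5 / 0.718 = 483.98 years ≈ 484 rings.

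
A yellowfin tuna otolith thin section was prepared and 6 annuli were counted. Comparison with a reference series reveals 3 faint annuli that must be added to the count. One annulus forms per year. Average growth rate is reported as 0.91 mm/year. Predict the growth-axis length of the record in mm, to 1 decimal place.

Adjusted count: 6 + 3 = 9 annuli.
9 years at 0.91 mm/year gives 0.91 × 9 = 8.2 mm.

8.2 mm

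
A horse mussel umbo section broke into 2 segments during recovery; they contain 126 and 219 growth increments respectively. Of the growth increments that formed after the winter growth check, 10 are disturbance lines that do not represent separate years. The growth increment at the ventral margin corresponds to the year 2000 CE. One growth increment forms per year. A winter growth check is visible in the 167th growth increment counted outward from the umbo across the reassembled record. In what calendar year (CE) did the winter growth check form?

Total growth increments = 126 + 219 = 345.
The winter growth check sits at growth increment 167 from the umbo, so 345 − 167 = 178 growth increments formed after it.
Removing the 10 false growth increments leaves 178 − 10 = 168 true growth increments beyond the winter growth check.
2000 − 168 = 1832 CE.

1832 CE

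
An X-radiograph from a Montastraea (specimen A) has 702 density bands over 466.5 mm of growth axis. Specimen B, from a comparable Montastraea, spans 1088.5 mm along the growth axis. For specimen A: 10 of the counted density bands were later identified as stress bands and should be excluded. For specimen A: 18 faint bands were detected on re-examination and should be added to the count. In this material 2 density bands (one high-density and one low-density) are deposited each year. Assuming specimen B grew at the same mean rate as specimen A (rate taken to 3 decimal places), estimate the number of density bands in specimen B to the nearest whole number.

Specimen A: true density band count = 702 − 10 + 18 = 710.
Specimen A: dividing by 2 density bands per year: 710 / 2 = 355 years.
A: Mean rate = 466.5 mm / 355 years ≈ 1.314 mm/year.
B spans 1088.5 / 1.314 = 828.39 years; at 2 density bands per year that is 828.39 × 2 ≈ 1657 density bands.

1657 density bands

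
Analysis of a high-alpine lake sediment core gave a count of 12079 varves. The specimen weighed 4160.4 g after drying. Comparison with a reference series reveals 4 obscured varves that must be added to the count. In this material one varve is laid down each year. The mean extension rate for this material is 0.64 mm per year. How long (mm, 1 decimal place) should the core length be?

7733.1 mm

After corrections the count is 12079 + 4 = 12083 varves.
12083 years at 0.64 mm/year gives 0.64 × 12083 = 7733.1 mm.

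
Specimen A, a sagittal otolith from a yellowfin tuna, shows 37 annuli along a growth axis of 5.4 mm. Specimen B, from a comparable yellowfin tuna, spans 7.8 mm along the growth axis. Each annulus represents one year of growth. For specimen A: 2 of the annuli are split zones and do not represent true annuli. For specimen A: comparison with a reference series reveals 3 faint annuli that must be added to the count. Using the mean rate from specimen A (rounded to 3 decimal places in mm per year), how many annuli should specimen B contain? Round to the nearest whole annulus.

Specimen A: correcting the raw count gives 37 − 2 + 3 = 38 true annuli.
A: Mean rate = 5.4 mm / 38 years ≈ 0.142 mm per year.
B spans 7.8 / 0.142 = 54.93 years ≈ 55 annuli.

55 annuli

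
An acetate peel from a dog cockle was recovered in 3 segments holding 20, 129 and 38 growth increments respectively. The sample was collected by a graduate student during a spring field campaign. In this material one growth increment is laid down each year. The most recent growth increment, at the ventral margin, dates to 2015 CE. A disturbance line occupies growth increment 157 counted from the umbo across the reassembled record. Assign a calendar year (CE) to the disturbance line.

1985 CE

Total growth increments = 20 + 129 + 38 = 187.
Between growth increment 157 and the ventral margin there are 187 − 157 = 30 growth increments.
The growth increment at the ventral margin is 2015 CE, so the disturbance line dates to 2015 − 30 = 1985 CE.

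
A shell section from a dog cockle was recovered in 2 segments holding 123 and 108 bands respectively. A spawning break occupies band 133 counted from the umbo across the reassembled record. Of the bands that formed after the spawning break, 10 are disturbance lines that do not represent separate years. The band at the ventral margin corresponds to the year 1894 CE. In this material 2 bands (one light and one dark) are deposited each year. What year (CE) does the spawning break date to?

1850 CE

Total bands = 123 + 108 = 231.
231 − 133 = 98 bands lie beyond the spawning break toward the ventral margin.
Excluding 10 false bands: 98 − 10 = 88.
88 bands at 2 per year is 88 / 2 = 44 years.
Counting back 44 years from 1894 CE places the spawning break in 1894 − 44 = 1850 CE.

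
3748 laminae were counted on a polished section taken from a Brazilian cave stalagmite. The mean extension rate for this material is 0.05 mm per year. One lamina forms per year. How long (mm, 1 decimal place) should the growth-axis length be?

3748 years of growth are recorded.
Length ≈ 0.05 × 3748 = 187.4 mm.

187.4 mm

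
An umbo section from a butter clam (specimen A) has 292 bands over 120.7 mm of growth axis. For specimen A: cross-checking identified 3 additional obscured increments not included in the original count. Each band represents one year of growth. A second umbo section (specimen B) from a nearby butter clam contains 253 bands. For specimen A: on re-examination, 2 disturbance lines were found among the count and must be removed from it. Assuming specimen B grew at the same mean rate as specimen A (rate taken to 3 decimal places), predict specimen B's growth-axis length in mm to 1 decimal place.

104.2 mm

Specimen A: correcting the raw count gives 292 − 2 + 3 = 293 true bands.
A: Mean rate = 120.7 mm / 293 years ≈ 0.412 mm per year.
Length of B = 0.412 × 253 = 104.2 mm.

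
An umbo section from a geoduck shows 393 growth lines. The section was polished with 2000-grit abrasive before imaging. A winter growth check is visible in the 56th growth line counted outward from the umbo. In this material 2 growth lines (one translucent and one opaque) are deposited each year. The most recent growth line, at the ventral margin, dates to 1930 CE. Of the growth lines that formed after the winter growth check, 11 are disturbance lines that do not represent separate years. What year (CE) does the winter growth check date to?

Between growth line 56 and the ventral margin there are 393 − 56 = 337 growth lines.
Removing the 11 false growth lines leaves 337 − 11 = 326 true growth lines beyond the winter growth check.
With 2 growth lines per year, 326 / 2 = 163 years.
The growth line at the ventral margin is 1930 CE, so the winter growth check dates to 1930 − 163 = 1767 CE.

1767 CE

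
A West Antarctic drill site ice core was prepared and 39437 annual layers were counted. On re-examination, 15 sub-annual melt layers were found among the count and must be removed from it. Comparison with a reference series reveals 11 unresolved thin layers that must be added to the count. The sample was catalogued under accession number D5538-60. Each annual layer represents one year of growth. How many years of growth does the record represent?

True annual layer count = 39437 − 15 + 11 = 39433.
At one annual layer per year, that is 39433 years.

39433 years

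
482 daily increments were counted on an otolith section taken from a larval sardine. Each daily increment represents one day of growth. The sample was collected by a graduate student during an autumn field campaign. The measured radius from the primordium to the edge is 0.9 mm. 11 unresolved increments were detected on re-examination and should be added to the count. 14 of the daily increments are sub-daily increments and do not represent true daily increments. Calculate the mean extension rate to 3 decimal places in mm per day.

0.002 mm per day

Correcting the raw count gives 482 − 14 + 11 = 479 true daily increments.
Extension rate ≈ 0.9 / 479 = 0.002 mm per day.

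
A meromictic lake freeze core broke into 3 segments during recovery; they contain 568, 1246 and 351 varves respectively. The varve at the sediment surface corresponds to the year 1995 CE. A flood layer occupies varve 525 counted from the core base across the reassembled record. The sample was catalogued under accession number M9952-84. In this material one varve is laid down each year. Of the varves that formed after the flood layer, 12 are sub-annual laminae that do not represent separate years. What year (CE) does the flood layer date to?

367 CE

Total varves = 568 + 1246 + 351 = 2165.
2165 − 525 = 1640 varves lie beyond the flood layer toward the sediment surface.
1640 − 12 false = 1628 true varves after the flood layer.
Counting back 1628 years from 1995 CE places the flood layer in 1995 − 1628 = 367 CE.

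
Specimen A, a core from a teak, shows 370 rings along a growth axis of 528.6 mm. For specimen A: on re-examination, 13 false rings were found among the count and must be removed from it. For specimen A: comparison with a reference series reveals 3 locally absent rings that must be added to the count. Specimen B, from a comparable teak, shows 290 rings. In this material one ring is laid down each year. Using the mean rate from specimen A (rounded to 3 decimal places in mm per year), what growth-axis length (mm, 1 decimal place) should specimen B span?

425.7 mm

Specimen A: after corrections the count is 370 − 13 + 3 = 360 rings.
A: 528.6 mm over 360 years gives 528.6 / 360 ≈ 1.468 mm/yr.
B's length ≈ 1.468 × 290 = 425.7 mm.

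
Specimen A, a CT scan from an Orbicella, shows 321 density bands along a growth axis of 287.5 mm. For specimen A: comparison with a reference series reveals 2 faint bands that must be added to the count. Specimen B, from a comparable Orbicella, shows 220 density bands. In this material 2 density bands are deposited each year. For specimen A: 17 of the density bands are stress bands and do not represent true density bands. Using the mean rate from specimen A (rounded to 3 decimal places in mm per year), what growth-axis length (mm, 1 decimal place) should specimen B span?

Specimen A: adjusted count: 321 − 17 + 2 = 306 density bands.
Specimen A: with 2 density bands per year, 306 / 2 = 153 years.
A: Extension rate ≈ 287.5 / 153 = 1.879 mm per year.
Specimen B: dividing by 2 density bands per year: 220 / 2 = 110 years. Length of B = 1.879 × 110 = 206.7 mm.

206.7 mm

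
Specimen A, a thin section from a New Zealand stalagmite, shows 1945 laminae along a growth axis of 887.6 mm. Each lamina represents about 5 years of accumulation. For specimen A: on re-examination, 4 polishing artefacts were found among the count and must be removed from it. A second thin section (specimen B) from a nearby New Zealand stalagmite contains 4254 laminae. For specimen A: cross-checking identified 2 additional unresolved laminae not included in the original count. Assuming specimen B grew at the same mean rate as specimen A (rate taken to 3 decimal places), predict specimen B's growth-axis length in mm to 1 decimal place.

1935.6 mm

Specimen A: adjusted count: 1945 − 4 + 2 = 1943 laminae.
Specimen A: multiplying by 5 years per lamina: 1943 × 5 = 9715 years.
A: Mean rate = 887.6 mm / 9715 years ≈ 0.091 mm/yr.
Specimen B: 4254 laminae at 5 years each span 4254 × 5 = 21270 years. For B, 0.091 mm/year × 21270 years = 1935.6 mm.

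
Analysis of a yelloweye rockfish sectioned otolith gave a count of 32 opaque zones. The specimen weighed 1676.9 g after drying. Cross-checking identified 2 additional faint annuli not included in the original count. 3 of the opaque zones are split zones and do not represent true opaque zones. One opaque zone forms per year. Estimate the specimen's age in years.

31 years

Adjusted count: 32 − 3 + 2 = 31 opaque zones.
One opaque zone per year makes the duration 31 years.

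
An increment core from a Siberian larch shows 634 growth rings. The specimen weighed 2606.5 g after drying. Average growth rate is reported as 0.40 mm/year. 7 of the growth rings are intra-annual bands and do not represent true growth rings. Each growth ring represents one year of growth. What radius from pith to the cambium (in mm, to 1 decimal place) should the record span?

250.8 mm

True growth ring count = 634 − 7 = 627.
627 years at 0.40 mm/year gives 0.40 × 627 = 250.8 mm.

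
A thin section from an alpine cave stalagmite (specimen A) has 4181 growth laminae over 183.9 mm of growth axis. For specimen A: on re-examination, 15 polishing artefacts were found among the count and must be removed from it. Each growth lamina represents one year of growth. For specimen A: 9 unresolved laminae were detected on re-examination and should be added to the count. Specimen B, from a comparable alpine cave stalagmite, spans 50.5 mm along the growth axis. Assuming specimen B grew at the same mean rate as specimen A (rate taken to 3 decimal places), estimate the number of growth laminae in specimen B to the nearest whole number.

1148 growth laminae

Specimen A: after corrections the count is 4181 − 15 + 9 = 4175 growth laminae.
A: Mean rate = 183.9 mm / 4175 years ≈ 0.044 mm/yr.
For B, 50.5 / 0.044 = 1147.73 years ≈ 1148 growth laminae.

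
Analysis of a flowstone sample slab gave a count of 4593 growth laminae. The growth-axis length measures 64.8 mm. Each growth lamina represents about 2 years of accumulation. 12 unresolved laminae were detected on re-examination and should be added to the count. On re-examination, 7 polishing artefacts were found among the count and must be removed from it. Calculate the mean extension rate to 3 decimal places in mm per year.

0.007 mm per year

Correcting the raw count gives 4593 − 7 + 12 = 4598 true growth laminae.
Multiplying by 2 years per growth lamina: 4598 × 2 = 9196 years.
Mean rate = 64.8 mm / 9196 years ≈ 0.007 mm per year.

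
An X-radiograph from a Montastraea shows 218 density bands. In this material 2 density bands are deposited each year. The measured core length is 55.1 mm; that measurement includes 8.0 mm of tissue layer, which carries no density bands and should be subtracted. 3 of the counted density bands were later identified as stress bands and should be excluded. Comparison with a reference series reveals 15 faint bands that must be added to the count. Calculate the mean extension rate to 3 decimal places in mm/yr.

Correcting the raw count gives 218 − 3 + 15 = 230 true density bands.
230 density bands at 2 per year is 230 / 2 = 115 years.
Removing the 8.0 mm offcut leaves 55.1 − 8.0 = 47.1 mm.
47.1 mm over 115 years gives 47.1 / 115 ≈ 0.410 mm/yr.

0.410 mm/yr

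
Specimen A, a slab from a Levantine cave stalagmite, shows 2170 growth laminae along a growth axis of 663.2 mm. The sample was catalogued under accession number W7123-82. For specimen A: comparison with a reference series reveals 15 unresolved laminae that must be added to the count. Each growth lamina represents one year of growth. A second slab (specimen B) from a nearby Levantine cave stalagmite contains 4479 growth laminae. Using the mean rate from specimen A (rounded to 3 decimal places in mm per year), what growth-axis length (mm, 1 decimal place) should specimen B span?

1361.6 mm

Specimen A: adjusted count: 2170 + 15 = 2185 growth laminae.
A: Extension rate ≈ 663.2 / 2185 = 0.304 mm/year.
B's length ≈ 0.304 × 4479 = 1361.6 mm.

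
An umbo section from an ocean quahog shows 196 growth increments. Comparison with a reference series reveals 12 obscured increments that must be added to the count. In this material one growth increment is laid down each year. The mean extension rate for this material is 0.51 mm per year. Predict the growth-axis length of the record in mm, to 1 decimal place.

106.1 mm

After corrections the count is 196 + 12 = 208 growth increments.
208 years at 0.51 mm/year gives 0.51 × 208 = 106.1 mm.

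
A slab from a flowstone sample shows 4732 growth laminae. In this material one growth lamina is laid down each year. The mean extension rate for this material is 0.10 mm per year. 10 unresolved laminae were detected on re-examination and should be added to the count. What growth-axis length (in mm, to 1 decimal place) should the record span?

True growth lamina count = 4732 + 10 = 4742.
Length ≈ 0.10 × 4742 = 474.2 mm.

474.2 mm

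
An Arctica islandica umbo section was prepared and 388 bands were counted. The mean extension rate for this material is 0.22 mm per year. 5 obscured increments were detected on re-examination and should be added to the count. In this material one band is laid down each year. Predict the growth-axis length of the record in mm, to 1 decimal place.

Correcting the raw count gives 388 + 5 = 393 true bands.
Predicted length = 0.22 mm/year × 393 years = 86.5 mm.

86.5 mm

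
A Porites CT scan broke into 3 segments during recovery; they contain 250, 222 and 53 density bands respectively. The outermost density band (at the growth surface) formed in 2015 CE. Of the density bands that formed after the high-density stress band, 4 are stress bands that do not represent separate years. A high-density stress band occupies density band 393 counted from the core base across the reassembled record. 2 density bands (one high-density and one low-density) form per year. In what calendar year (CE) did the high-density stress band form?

1951 CE

Total density bands = 250 + 222 + 53 = 525.
The high-density stress band sits at density band 393 from the core base, so 525 − 393 = 132 density bands formed after it.
Removing the 4 false density bands leaves 132 − 4 = 128 true density bands beyond the high-density stress band.
Dividing by 2 density bands per year: 128 / 2 = 64 years.
Counting back 64 years from 2015 CE places the high-density stress band in 2015 − 64 = 1951 CE.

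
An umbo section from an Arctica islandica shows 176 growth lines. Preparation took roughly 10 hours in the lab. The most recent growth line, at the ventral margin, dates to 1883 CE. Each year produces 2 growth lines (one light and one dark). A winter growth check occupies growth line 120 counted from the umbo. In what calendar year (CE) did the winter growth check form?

Between growth line 120 and the ventral margin there are 176 − 120 = 56 growth lines.
With 2 growth lines per year, 56 / 2 = 28 years.
Counting back 28 years from 1883 CE places the winter growth check in 1883 − 28 = 1855 CE.

1855 CE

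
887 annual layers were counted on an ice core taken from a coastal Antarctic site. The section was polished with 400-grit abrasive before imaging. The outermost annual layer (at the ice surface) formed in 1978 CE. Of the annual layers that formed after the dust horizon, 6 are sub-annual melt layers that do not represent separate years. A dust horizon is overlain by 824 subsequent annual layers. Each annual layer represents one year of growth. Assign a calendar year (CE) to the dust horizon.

1160 CE

There are 824 annual layers younger than the dust horizon.
Excluding 6 false annual layers: 824 − 6 = 818.
1978 − 818 = 1160 CE.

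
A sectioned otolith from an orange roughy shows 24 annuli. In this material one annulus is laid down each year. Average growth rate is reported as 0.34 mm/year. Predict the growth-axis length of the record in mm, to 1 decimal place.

24 years of growth are recorded.
24 years at 0.34 mm/year gives 0.34 × 24 = 8.2 mm.

8.2 mm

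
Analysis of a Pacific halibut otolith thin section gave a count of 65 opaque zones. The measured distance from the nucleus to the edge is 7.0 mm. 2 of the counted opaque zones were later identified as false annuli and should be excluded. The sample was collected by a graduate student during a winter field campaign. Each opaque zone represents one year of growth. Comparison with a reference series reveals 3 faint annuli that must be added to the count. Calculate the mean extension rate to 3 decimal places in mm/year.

0.106 mm/year

True opaque zone count = 65 − 2 + 3 = 66.
Mean rate = 7.0 mm / 66 years ≈ 0.106 mm/year.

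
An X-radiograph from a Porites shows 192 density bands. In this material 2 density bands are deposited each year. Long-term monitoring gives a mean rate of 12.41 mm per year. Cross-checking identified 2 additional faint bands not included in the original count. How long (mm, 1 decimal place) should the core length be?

1203.8 mm

After corrections the count is 192 + 2 = 194 density bands.
194 density bands at 2 per year is 194 / 2 = 97 years.
97 years at 12.41 mm/year gives 12.41 × 97 = 1203.8 mm.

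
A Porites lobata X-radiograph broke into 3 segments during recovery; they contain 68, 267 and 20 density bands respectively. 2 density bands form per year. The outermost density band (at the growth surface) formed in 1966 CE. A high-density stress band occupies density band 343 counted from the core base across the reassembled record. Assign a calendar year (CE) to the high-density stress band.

1960 CE

Total density bands = 68 + 267 + 20 = 355.
355 − 343 = 12 density bands lie beyond the high-density stress band toward the growth surface.
12 density bands at 2 per year is 12 / 2 = 6 years.
Counting back 6 years from 1966 CE places the high-density stress band in 1966 − 6 = 1960 CE.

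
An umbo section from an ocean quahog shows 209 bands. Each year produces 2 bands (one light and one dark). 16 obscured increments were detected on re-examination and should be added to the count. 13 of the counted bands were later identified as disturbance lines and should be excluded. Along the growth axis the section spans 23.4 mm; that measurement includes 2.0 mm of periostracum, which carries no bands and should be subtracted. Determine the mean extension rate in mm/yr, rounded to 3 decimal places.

0.202 mm/yr

True band count = 209 − 13 + 16 = 212.
With 2 bands per year, 212 / 2 = 106 years.
The growth record spans 23.4 − 2.0 = 21.4 mm.
21.4 mm over 106 years gives 21.4 / 106 ≈ 0.202 mm/yr.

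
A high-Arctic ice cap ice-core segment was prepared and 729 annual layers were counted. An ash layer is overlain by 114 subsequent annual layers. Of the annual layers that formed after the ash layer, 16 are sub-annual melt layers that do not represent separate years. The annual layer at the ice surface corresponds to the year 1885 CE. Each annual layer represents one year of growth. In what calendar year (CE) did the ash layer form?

1787 CE

There are 114 annual layers younger than the ash layer.
114 − 16 false = 98 true annual layers after the ash layer.
Counting back 98 years from 1885 CE places the ash layer in 1885 − 98 = 1787 CE.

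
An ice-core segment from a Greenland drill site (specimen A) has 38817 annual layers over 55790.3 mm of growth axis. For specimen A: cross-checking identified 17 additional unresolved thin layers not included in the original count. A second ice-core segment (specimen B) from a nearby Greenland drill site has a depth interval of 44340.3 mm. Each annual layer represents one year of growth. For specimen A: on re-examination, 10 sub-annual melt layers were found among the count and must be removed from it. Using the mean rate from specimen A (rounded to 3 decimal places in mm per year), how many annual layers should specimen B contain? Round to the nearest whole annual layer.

Specimen A: correcting the raw count gives 38817 − 10 + 17 = 38824 true annual layers.
A: Extension rate ≈ 55790.3 / 38824 = 1.437 mm/year.
For B, 44340.3 / 1.437 = 30856.16 years ≈ 30856 annual layers.

30856 annual layers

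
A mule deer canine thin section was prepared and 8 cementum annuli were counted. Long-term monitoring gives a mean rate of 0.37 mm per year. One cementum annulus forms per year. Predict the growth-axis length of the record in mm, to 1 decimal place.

8 years of growth are recorded.
Length ≈ 0.37 × 8 = 3.0 mm.

3.0 mm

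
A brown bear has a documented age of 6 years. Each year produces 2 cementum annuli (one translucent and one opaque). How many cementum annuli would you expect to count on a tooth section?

12 cementum annuli

6 years at 2 cementum annuli per year gives 6 × 2 = 12 cementum annuli.
So 12 cementum annuli should be present.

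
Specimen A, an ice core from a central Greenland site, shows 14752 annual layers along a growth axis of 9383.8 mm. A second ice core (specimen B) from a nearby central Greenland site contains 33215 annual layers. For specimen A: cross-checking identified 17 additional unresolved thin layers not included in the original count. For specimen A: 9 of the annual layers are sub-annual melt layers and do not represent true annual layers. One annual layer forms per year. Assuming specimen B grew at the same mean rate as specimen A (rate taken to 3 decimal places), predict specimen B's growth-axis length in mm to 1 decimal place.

Specimen A: after corrections the count is 14752 − 9 + 17 = 14760 annual layers.
A: Extension rate ≈ 9383.8 / 14760 = 0.636 mm per year.
B's length ≈ 0.636 × 33215 = 21124.7 mm.

21124.7 mm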